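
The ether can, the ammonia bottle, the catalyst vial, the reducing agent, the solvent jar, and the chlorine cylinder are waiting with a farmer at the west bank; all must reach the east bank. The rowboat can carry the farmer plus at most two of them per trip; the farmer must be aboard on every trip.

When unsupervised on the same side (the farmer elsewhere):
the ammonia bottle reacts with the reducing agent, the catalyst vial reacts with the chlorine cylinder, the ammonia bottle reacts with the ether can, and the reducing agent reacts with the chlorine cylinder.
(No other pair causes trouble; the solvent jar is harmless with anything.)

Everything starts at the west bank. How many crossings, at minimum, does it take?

Counting alone: the farmer can take at most 2 across per trip to the east bank, so moving all 6 needs at least 3 loaded trips out, with a return between consecutive ones — at least 5 crossings.
The safety rule pushes this higher. Following every safe sequence of crossings, the most of the 6 that can be at the east bank as the rowboat arrives there on crossing 5 is 5 — never all 6.
So no plan with fewer than 7 crossings exists, and this one achieves 7:
1. Farmer goes to the east bank with the ammonia bottle and the chlorine cylinder.  [the west bank: the catalyst vial, the ether can, the reducing agent, the solvent jar | the east bank: the ammonia bottle, the chlorine cylinder]
2. Farmer goes back to the west bank alone.  [the west bank: the catalyst vial, the ether can, the reducing agent, the solvent jar | the east bank: the ammonia bottle, the chlorine cylinder]
3. Farmer goes to the east bank with the catalyst vial and the ether can.  [the west bank: the reducing agent, the solvent jar | the east bank: the ammonia bottle, the catalyst vial, the chlorine cylinder, the ether can]
4. Farmer goes back to the west bank with the ammonia bottle and the chlorine cylinder.  [the west bank: the ammonia bottle, the chlorine cylinder, the reducing agent, the solvent jar | the east bank: the catalyst vial, the ether can]
5. Farmer goes to the east bank with the reducing agent and the solvent jar.  [the west bank: the ammonia bottle, the chlorine cylinder | the east bank: the catalyst vial, the ether can, the reducing agent, the solvent jar]
6. Farmer goes back to the west bank alone.  [the west bank: the ammonia bottle, the chlorine cylinder | the east bank: the catalyst vial, the ether can, the reducing agent, the solvent jar]
7. Farmer goes to the east bank with the ammonia bottle and the chlorine cylinder.  [the west bank: — | the east bank: the ammonia bottle, the catalyst vial, the chlorine cylinder, the ether can, the reducing agent, the solvent jar]

7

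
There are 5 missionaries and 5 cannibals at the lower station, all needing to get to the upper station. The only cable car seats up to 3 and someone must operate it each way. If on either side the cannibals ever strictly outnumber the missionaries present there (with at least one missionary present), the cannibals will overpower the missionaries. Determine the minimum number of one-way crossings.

11

Counting alone: each trip to the upper station takes at most 3 across and each return brings at least 1 back, so after t trips out (and t−1 returns) at most 3t − (t−1) of the 10 are across; that first reaches 10 at t = 5, so at least 9 crossings are needed.
The safety rule pushes this higher. Following every safe sequence of crossings, the most of the 10 that can be at the upper station as the cable car arrives there on crossing 9 is 9 — never all 10.
So no plan with fewer than 11 crossings exists, and this one achieves 11:
1. 2 cannibals → the upper station.  (the lower station: 5M 3C; the upper station: 0M 2C)
2. 1 cannibal ← the lower station.  (the lower station: 5M 4C; the upper station: 0M 1C)
3. 3 cannibals → the upper station.  (the lower station: 5M 1C; the upper station: 0M 4C)
4. 1 cannibal ← the lower station.  (the lower station: 5M 2C; the upper station: 0M 3C)
5. 3 missionaries → the upper station.  (the lower station: 2M 2C; the upper station: 3M 3C)
6. 1 missionary and 1 cannibal ← the lower station.  (the lower station: 3M 3C; the upper station: 2M 2C)
7. 3 missionaries → the upper station.  (the lower station: 0M 3C; the upper station: 5M 2C)
8. 1 cannibal ← the lower station.  (the lower station: 0M 4C; the upper station: 5M 1C)
9. 2 cannibals → the upper station.  (the lower station: 0M 2C; the upper station: 5M 3C)
10. 1 cannibal ← the lower station.  (the lower station: 0M 3C; the upper station: 5M 2C)
11. 3 cannibals → the upper station.  (the lower station: 0M 0C; the upper station: 5M 5C)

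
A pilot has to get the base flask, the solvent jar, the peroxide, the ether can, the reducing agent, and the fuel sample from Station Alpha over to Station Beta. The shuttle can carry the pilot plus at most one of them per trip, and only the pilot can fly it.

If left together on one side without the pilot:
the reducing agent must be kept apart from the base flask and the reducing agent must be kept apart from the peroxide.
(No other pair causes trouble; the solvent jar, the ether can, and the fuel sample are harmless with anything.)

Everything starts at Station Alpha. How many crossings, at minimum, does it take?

13

Counting alone: the pilot can take at most 1 across per trip to Station Beta, so moving all 6 needs at least 6 loaded trips out, with a return between consecutive ones — at least 11 crossings.
The safety rule pushes this higher. Following every safe sequence of crossings, the most of the 6 that can be at Station Beta as the shuttle arrives there on crossing 11 is 5 — never all 6.
So no plan with fewer than 13 crossings exists, and this one achieves 13:
1. Pilot goes to Station Beta with the reducing agent.
2. Pilot goes back to Station Alpha alone.
3. Pilot goes to Station Beta with the base flask.
4. Pilot goes back to Station Alpha with the reducing agent.
5. Pilot goes to Station Beta with the peroxide.
6. Pilot goes back to Station Alpha alone.
7. Pilot goes to Station Beta with the solvent jar.
8. Pilot goes back to Station Alpha alone.
9. Pilot goes to Station Beta with the ether can.
10. Pilot goes back to Station Alpha alone.
11. Pilot goes to Station Beta with the fuel sample.
12. Pilot goes back to Station Alpha alone.
13. Pilot goes to Station Beta with the reducing agent.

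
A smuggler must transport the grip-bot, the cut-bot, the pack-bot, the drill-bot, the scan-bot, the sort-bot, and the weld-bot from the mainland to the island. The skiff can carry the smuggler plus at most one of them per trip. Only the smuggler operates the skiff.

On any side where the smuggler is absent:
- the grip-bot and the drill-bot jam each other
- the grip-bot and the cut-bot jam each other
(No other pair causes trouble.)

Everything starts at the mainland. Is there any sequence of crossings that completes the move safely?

Yes

1. Smuggler goes to the island with the grip-bot.
2. Smuggler goes back to the mainland alone.
3. Smuggler goes to the island with the cut-bot.
4. Smuggler goes back to the mainland with the grip-bot.
5. Smuggler goes to the island with the drill-bot.
6. Smuggler goes back to the mainland alone.
7. Smuggler goes to the island with the pack-bot.
8. Smuggler goes back to the mainland alone.
9. Smuggler goes to the island with the scan-bot.
10. Smuggler goes back to the mainland alone.
11. Smuggler goes to the island with the sort-bot.
12. Smuggler goes back to the mainland alone.
13. Smuggler goes to the island with the weld-bot.
14. Smuggler goes back to the mainland alone.
15. Smuggler goes to the island with the grip-bot.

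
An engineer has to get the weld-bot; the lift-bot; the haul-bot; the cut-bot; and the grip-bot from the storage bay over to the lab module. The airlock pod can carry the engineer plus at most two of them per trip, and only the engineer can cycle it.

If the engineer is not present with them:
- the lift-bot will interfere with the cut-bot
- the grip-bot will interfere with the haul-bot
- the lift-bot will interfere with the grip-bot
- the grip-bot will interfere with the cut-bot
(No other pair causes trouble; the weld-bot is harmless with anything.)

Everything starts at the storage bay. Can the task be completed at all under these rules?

1. Engineer goes to the lab module with the grip-bot and the lift-bot.  [the storage bay: the cut-bot, the haul-bot, the weld-bot | the lab module: the grip-bot, the lift-bot]
2. Engineer goes back to the storage bay with the lift-bot.  [the storage bay: the cut-bot, the haul-bot, the lift-bot, the weld-bot | the lab module: the grip-bot]
3. Engineer goes to the lab module with the lift-bot and the weld-bot.  [the storage bay: the cut-bot, the haul-bot | the lab module: the grip-bot, the lift-bot, the weld-bot]
4. Engineer goes back to the storage bay with the lift-bot.  [the storage bay: the cut-bot, the haul-bot, the lift-bot | the lab module: the grip-bot, the weld-bot]
5. Engineer goes to the lab module with the haul-bot and the lift-bot.  [the storage bay: the cut-bot | the lab module: the grip-bot, the haul-bot, the lift-bot, the weld-bot]
6. Engineer goes back to the storage bay with the grip-bot.  [the storage bay: the cut-bot, the grip-bot | the lab module: the haul-bot, the lift-bot, the weld-bot]
7. Engineer goes to the lab module with the cut-bot and the grip-bot.  [the storage bay: — | the lab module: the cut-bot, the grip-bot, the haul-bot, the lift-bot, the weld-bot]

Yes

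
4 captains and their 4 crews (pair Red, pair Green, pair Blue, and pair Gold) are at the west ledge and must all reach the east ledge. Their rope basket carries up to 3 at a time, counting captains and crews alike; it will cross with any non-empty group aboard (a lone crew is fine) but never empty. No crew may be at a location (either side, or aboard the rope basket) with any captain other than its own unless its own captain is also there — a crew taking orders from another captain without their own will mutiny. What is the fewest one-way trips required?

9

Counting alone: each trip to the east ledge takes at most 3 across and each return brings at least 1 back, so after t trips out (and t−1 returns) at most 3t − (t−1) of the 8 are across; that first reaches 8 at t = 4, so at least 7 crossings are needed.
The safety rule pushes this higher. Following every safe sequence of crossings, the most of the 8 that can be at the east ledge as the rope basket arrives there on crossing 7 is 7 — never all 8.
So no plan with fewer than 9 crossings exists, and this one achieves 9:
1. captain Red and crew Red cross → the east ledge.
2. captain Red crosses ← the west ledge.
3. captain Green, captain Red, and crew Green cross → the east ledge.
4. captain Red and crew Red cross ← the west ledge.
5. captain Blue, captain Gold, and captain Red cross → the east ledge.
6. crew Green crosses ← the west ledge.
7. crew Green and crew Red cross → the east ledge.
8. crew Red crosses ← the west ledge.
9. crew Blue, crew Gold, and crew Red cross → the east ledge.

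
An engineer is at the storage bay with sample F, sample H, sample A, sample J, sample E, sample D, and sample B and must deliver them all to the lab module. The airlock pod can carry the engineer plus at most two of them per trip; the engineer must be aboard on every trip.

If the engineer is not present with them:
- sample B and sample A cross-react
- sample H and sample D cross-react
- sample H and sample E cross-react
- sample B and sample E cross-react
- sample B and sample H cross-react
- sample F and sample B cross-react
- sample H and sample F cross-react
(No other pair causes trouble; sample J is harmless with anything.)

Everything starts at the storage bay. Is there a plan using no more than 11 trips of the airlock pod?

Yes

Yes — this plan uses 11 crossings (≤ 11):
1. Engineer goes to the lab module with sample B and sample H.
2. Engineer goes back to the storage bay with sample H.
3. Engineer goes to the lab module with sample A and sample H.
4. Engineer goes back to the storage bay with sample B.
5. Engineer goes to the lab module with sample E and sample F.
6. Engineer goes back to the storage bay with sample H.
7. Engineer goes to the lab module with sample H and sample J.
8. Engineer goes back to the storage bay with sample H.
9. Engineer goes to the lab module with sample D and sample H.
10. Engineer goes back to the storage bay with sample H.
11. Engineer goes to the lab module with sample B and sample H.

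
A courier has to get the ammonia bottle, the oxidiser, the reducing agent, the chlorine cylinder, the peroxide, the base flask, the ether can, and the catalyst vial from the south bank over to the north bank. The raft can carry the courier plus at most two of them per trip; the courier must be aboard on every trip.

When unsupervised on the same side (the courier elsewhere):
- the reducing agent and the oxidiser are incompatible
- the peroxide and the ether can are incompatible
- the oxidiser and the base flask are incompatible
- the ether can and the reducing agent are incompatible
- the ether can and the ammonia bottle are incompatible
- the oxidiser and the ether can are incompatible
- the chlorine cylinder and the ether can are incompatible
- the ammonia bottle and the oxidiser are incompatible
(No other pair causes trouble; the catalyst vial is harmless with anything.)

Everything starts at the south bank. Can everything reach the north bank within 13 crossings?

Yes — this plan uses 13 crossings (≤ 13):
1. Courier goes to the north bank with the ether can and the oxidiser.
2. Courier goes back to the south bank with the oxidiser.
3. Courier goes to the north bank with the chlorine cylinder and the oxidiser.
4. Courier goes back to the south bank with the ether can.
5. Courier goes to the north bank with the ether can and the peroxide.
6. Courier goes back to the south bank with the ether can.
7. Courier goes to the north bank with the ammonia bottle and the reducing agent.
8. Courier goes back to the south bank with the oxidiser.
9. Courier goes to the north bank with the base flask and the oxidiser.
10. Courier goes back to the south bank with the oxidiser.
11. Courier goes to the north bank with the catalyst vial and the oxidiser.
12. Courier goes back to the south bank with the oxidiser.
13. Courier goes to the north bank with the ether can and the oxidiser.

Yes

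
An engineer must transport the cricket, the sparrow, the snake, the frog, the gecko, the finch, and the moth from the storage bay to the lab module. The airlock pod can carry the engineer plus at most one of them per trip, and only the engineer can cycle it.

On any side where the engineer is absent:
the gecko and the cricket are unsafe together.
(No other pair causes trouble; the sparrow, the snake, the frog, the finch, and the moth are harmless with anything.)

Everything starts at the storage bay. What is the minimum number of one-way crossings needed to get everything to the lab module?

13

Counting alone: the engineer can take at most 1 across per trip to the lab module, so moving all 7 needs at least 7 loaded trips out, with a return between consecutive ones — at least 13 crossings.
The plan below uses exactly 13 crossings, so it is optimal:
1. Engineer goes to the lab module with the cricket.  [the storage bay: the finch, the frog, the gecko, the moth, the snake, the sparrow | the lab module: the cricket]
2. Engineer goes back to the storage bay alone.  [the storage bay: the finch, the frog, the gecko, the moth, the snake, the sparrow | the lab module: the cricket]
3. Engineer goes to the lab module with the sparrow.  [the storage bay: the finch, the frog, the gecko, the moth, the snake | the lab module: the cricket, the sparrow]
4. Engineer goes back to the storage bay alone.  [the storage bay: the finch, the frog, the gecko, the moth, the snake | the lab module: the cricket, the sparrow]
5. Engineer goes to the lab module with the snake.  [the storage bay: the finch, the frog, the gecko, the moth | the lab module: the cricket, the snake, the sparrow]
6. Engineer goes back to the storage bay alone.  [the storage bay: the finch, the frog, the gecko, the moth | the lab module: the cricket, the snake, the sparrow]
7. Engineer goes to the lab module with the frog.  [the storage bay: the finch, the gecko, the moth | the lab module: the cricket, the frog, the snake, the sparrow]
8. Engineer goes back to the storage bay alone.  [the storage bay: the finch, the gecko, the moth | the lab module: the cricket, the frog, the snake, the sparrow]
9. Engineer goes to the lab module with the finch.  [the storage bay: the gecko, the moth | the lab module: the cricket, the finch, the frog, the snake, the sparrow]
10. Engineer goes back to the storage bay alone.  [the storage bay: the gecko, the moth | the lab module: the cricket, the finch, the frog, the snake, the sparrow]
11. Engineer goes to the lab module with the moth.  [the storage bay: the gecko | the lab module: the cricket, the finch, the frog, the moth, the snake, the sparrow]
12. Engineer goes back to the storage bay alone.  [the storage bay: the gecko | the lab module: the cricket, the finch, the frog, the moth, the snake, the sparrow]
13. Engineer goes to the lab module with the gecko.  [the storage bay: — | the lab module: the cricket, the finch, the frog, the gecko, the moth, the snake, the sparrow]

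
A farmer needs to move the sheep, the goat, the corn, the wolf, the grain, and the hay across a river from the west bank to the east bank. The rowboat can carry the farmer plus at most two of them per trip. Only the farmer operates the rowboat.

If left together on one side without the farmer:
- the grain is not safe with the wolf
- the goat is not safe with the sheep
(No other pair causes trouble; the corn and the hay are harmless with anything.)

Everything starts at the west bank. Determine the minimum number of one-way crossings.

Counting alone: the farmer can take at most 2 across per trip to the east bank, so moving all 6 needs at least 3 loaded trips out, with a return between consecutive ones — at least 5 crossings.
The plan below uses exactly 5 crossings, so it is optimal:
1. Farmer goes to the east bank with the sheep and the wolf.
2. Farmer goes back to the west bank alone.
3. Farmer goes to the east bank with the corn and the hay.
4. Farmer goes back to the west bank alone.
5. Farmer goes to the east bank with the goat and the grain.

5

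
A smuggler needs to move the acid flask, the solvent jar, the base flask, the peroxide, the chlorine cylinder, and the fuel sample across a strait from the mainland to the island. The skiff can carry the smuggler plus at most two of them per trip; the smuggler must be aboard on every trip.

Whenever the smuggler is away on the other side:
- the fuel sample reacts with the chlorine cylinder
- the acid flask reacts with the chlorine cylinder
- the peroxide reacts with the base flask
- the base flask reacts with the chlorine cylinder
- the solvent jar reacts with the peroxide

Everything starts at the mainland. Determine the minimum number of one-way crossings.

Counting alone: the smuggler can take at most 2 across per trip to the island, so moving all 6 needs at least 3 loaded trips out, with a return between consecutive ones — at least 5 crossings.
The safety rule pushes this higher. Following every safe sequence of crossings, the most of the 6 that can be at the island as the skiff arrives there on crossing 5 is 5 — never all 6.
So no plan with fewer than 7 crossings exists, and this one achieves 7:
1. Smuggler goes to the island with the chlorine cylinder and the peroxide.  [the mainland: the acid flask, the base flask, the fuel sample, the solvent jar | the island: the chlorine cylinder, the peroxide]
2. Smuggler goes back to the mainland alone.  [the mainland: the acid flask, the base flask, the fuel sample, the solvent jar | the island: the chlorine cylinder, the peroxide]
3. Smuggler goes to the island with the acid flask and the solvent jar.  [the mainland: the base flask, the fuel sample | the island: the acid flask, the chlorine cylinder, the peroxide, the solvent jar]
4. Smuggler goes back to the mainland with the chlorine cylinder and the peroxide.  [the mainland: the base flask, the chlorine cylinder, the fuel sample, the peroxide | the island: the acid flask, the solvent jar]
5. Smuggler goes to the island with the base flask and the fuel sample.  [the mainland: the chlorine cylinder, the peroxide | the island: the acid flask, the base flask, the fuel sample, the solvent jar]
6. Smuggler goes back to the mainland alone.  [the mainland: the chlorine cylinder, the peroxide | the island: the acid flask, the base flask, the fuel sample, the solvent jar]
7. Smuggler goes to the island with the chlorine cylinder and the peroxide.  [the mainland: — | the island: the acid flask, the base flask, the chlorine cylinder, the fuel sample, the peroxide, the solvent jar]

7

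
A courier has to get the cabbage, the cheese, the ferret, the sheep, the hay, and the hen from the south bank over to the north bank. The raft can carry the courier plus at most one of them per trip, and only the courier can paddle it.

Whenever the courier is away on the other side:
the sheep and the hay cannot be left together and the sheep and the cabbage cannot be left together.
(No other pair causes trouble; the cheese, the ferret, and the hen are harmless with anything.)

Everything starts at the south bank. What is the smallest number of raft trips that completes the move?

Counting alone: the courier can take at most 1 across per trip to the north bank, so moving all 6 needs at least 6 loaded trips out, with a return between consecutive ones — at least 11 crossings.
The safety rule pushes this higher. Following every safe sequence of crossings, the most of the 6 that can be at the north bank as the raft arrives there on crossing 11 is 5 — never all 6.
So no plan with fewer than 13 crossings exists, and this one achieves 13:
1. Courier goes to the north bank with the sheep.  [the south bank: the cabbage, the cheese, the ferret, the hay, the hen | the north bank: the sheep]
2. Courier goes back to the south bank alone.  [the south bank: the cabbage, the cheese, the ferret, the hay, the hen | the north bank: the sheep]
3. Courier goes to the north bank with the cabbage.  [the south bank: the cheese, the ferret, the hay, the hen | the north bank: the cabbage, the sheep]
4. Courier goes back to the south bank with the sheep.  [the south bank: the cheese, the ferret, the hay, the hen, the sheep | the north bank: the cabbage]
5. Courier goes to the north bank with the hay.  [the south bank: the cheese, the ferret, the hen, the sheep | the north bank: the cabbage, the hay]
6. Courier goes back to the south bank alone.  [the south bank: the cheese, the ferret, the hen, the sheep | the north bank: the cabbage, the hay]
7. Courier goes to the north bank with the cheese.  [the south bank: the ferret, the hen, the sheep | the north bank: the cabbage, the cheese, the hay]
8. Courier goes back to the south bank alone.  [the south bank: the ferret, the hen, the sheep | the north bank: the cabbage, the cheese, the hay]
9. Courier goes to the north bank with the ferret.  [the south bank: the hen, the sheep | the north bank: the cabbage, the cheese, the ferret, the hay]
10. Courier goes back to the south bank alone.  [the south bank: the hen, the sheep | the north bank: the cabbage, the cheese, the ferret, the hay]
11. Courier goes to the north bank with the hen.  [the south bank: the sheep | the north bank: the cabbage, the cheese, the ferret, the hay, the hen]
12. Courier goes back to the south bank alone.  [the south bank: the sheep | the north bank: the cabbage, the cheese, the ferret, the hay, the hen]
13. Courier goes to the north bank with the sheep.  [the south bank: — | the north bank: the cabbage, the cheese, the ferret, the hay, the hen, the sheep]

13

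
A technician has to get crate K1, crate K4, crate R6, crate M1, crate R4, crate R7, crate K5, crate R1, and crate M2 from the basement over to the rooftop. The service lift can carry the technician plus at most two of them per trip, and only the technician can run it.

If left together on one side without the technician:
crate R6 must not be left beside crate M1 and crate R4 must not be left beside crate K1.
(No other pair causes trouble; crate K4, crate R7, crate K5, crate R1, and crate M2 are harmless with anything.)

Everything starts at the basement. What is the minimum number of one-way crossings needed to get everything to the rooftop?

9

Counting alone: the technician can take at most 2 across per trip to the rooftop, so moving all 9 needs at least 5 loaded trips out, with a return between consecutive ones — at least 9 crossings.
The plan below uses exactly 9 crossings, so it is optimal:
1. Technician goes to the rooftop with crate K1 and crate R6.
2. Technician goes back to the basement alone.
3. Technician goes to the rooftop with crate K4.
4. Technician goes back to the basement alone.
5. Technician goes to the rooftop with crate K5 and crate R7.
6. Technician goes back to the basement alone.
7. Technician goes to the rooftop with crate M2 and crate R1.
8. Technician goes back to the basement alone.
9. Technician goes to the rooftop with crate M1 and crate R4.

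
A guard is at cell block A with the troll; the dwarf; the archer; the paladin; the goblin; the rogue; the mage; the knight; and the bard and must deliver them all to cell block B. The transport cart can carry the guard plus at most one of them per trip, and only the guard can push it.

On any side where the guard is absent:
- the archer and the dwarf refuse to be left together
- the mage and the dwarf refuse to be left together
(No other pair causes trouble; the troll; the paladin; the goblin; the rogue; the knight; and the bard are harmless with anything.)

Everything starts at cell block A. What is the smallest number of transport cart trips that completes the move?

19

Counting alone: the guard can take at most 1 across per trip to cell block B, so moving all 9 needs at least 9 loaded trips out, with a return between consecutive ones — at least 17 crossings.
The safety rule pushes this higher. Following every safe sequence of crossings, the most of the 9 that can be at cell block B as the transport cart arrives there on crossing 17 is 8 — never all 9.
So no plan with fewer than 19 crossings exists, and this one achieves 19:
1. Guard goes to cell block B with the dwarf.  [cell block A: the archer, the bard, the goblin, the knight, the mage, the paladin, the rogue, the troll | cell block B: the dwarf]
2. Guard goes back to cell block A alone.  [cell block A: the archer, the bard, the goblin, the knight, the mage, the paladin, the rogue, the troll | cell block B: the dwarf]
3. Guard goes to cell block B with the troll.  [cell block A: the archer, the bard, the goblin, the knight, the mage, the paladin, the rogue | cell block B: the dwarf, the troll]
4. Guard goes back to cell block A alone.  [cell block A: the archer, the bard, the goblin, the knight, the mage, the paladin, the rogue | cell block B: the dwarf, the troll]
5. Guard goes to cell block B with the archer.  [cell block A: the bard, the goblin, the knight, the mage, the paladin, the rogue | cell block B: the archer, the dwarf, the troll]
6. Guard goes back to cell block A with the dwarf.  [cell block A: the bard, the dwarf, the goblin, the knight, the mage, the paladin, the rogue | cell block B: the archer, the troll]
7. Guard goes to cell block B with the mage.  [cell block A: the bard, the dwarf, the goblin, the knight, the paladin, the rogue | cell block B: the archer, the mage, the troll]
8. Guard goes back to cell block A alone.  [cell block A: the bard, the dwarf, the goblin, the knight, the paladin, the rogue | cell block B: the archer, the mage, the troll]
9. Guard goes to cell block B with the paladin.  [cell block A: the bard, the dwarf, the goblin, the knight, the rogue | cell block B: the archer, the mage, the paladin, the troll]
10. Guard goes back to cell block A alone.  [cell block A: the bard, the dwarf, the goblin, the knight, the rogue | cell block B: the archer, the mage, the paladin, the troll]
11. Guard goes to cell block B with the goblin.  [cell block A: the bard, the dwarf, the knight, the rogue | cell block B: the archer, the goblin, the mage, the paladin, the troll]
12. Guard goes back to cell block A alone.  [cell block A: the bard, the dwarf, the knight, the rogue | cell block B: the archer, the goblin, the mage, the paladin, the troll]
13. Guard goes to cell block B with the rogue.  [cell block A: the bard, the dwarf, the knight | cell block B: the archer, the goblin, the mage, the paladin, the rogue, the troll]
14. Guard goes back to cell block A alone.  [cell block A: the bard, the dwarf, the knight | cell block B: the archer, the goblin, the mage, the paladin, the rogue, the troll]
15. Guard goes to cell block B with the knight.  [cell block A: the bard, the dwarf | cell block B: the archer, the goblin, the knight, the mage, the paladin, the rogue, the troll]
16. Guard goes back to cell block A alone.  [cell block A: the bard, the dwarf | cell block B: the archer, the goblin, the knight, the mage, the paladin, the rogue, the troll]
17. Guard goes to cell block B with the bard.  [cell block A: the dwarf | cell block B: the archer, the bard, the goblin, the knight, the mage, the paladin, the rogue, the troll]
18. Guard goes back to cell block A alone.  [cell block A: the dwarf | cell block B: the archer, the bard, the goblin, the knight, the mage, the paladin, the rogue, the troll]
19. Guard goes to cell block B with the dwarf.  [cell block A: — | cell block B: the archer, the bard, the dwarf, the goblin, the knight, the mage, the paladin, the rogue, the troll]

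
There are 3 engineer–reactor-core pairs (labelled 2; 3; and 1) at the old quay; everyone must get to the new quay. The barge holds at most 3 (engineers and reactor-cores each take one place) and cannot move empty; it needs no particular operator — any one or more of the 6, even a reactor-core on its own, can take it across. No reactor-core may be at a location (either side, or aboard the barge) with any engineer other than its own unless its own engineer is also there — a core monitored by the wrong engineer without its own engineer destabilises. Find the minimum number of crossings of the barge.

Counting alone: each trip to the new quay takes at most 3 across and each return brings at least 1 back, so after t trips out (and t−1 returns) at most 3t − (t−1) of the 6 are across; that first reaches 6 at t = 3, so at least 5 crossings are needed.
The plan below uses exactly 5 crossings, so it is optimal:
1. engineer 2 and reactor-core 2 cross → the new quay.
2. engineer 2 crosses ← the old quay.
3. engineer 1, engineer 2, and engineer 3 cross → the new quay.
4. reactor-core 2 crosses ← the old quay.
5. reactor-core 1, reactor-core 2, and reactor-core 3 cross → the new quay.

5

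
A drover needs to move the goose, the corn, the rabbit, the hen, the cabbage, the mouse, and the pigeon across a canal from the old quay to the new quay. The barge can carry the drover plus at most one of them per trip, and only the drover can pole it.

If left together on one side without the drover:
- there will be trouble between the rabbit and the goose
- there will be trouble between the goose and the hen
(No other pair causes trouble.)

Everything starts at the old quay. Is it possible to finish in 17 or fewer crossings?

Yes — this plan uses 15 crossings (≤ 17):
1. Drover goes to the new quay with the goose.  [the old quay: the cabbage, the corn, the hen, the mouse, the pigeon, the rabbit | the new quay: the goose]
2. Drover goes back to the old quay alone.  [the old quay: the cabbage, the corn, the hen, the mouse, the pigeon, the rabbit | the new quay: the goose]
3. Drover goes to the new quay with the corn.  [the old quay: the cabbage, the hen, the mouse, the pigeon, the rabbit | the new quay: the corn, the goose]
4. Drover goes back to the old quay alone.  [the old quay: the cabbage, the hen, the mouse, the pigeon, the rabbit | the new quay: the corn, the goose]
5. Drover goes to the new quay with the rabbit.  [the old quay: the cabbage, the hen, the mouse, the pigeon | the new quay: the corn, the goose, the rabbit]
6. Drover goes back to the old quay with the goose.  [the old quay: the cabbage, the goose, the hen, the mouse, the pigeon | the new quay: the corn, the rabbit]
7. Drover goes to the new quay with the hen.  [the old quay: the cabbage, the goose, the mouse, the pigeon | the new quay: the corn, the hen, the rabbit]
8. Drover goes back to the old quay alone.  [the old quay: the cabbage, the goose, the mouse, the pigeon | the new quay: the corn, the hen, the rabbit]
9. Drover goes to the new quay with the cabbage.  [the old quay: the goose, the mouse, the pigeon | the new quay: the cabbage, the corn, the hen, the rabbit]
10. Drover goes back to the old quay alone.  [the old quay: the goose, the mouse, the pigeon | the new quay: the cabbage, the corn, the hen, the rabbit]
11. Drover goes to the new quay with the mouse.  [the old quay: the goose, the pigeon | the new quay: the cabbage, the corn, the hen, the mouse, the rabbit]
12. Drover goes back to the old quay alone.  [the old quay: the goose, the pigeon | the new quay: the cabbage, the corn, the hen, the mouse, the rabbit]
13. Drover goes to the new quay with the pigeon.  [the old quay: the goose | the new quay: the cabbage, the corn, the hen, the mouse, the pigeon, the rabbit]
14. Drover goes back to the old quay alone.  [the old quay: the goose | the new quay: the cabbage, the corn, the hen, the mouse, the pigeon, the rabbit]
15. Drover goes to the new quay with the goose.  [the old quay: — | the new quay: the cabbage, the corn, the goose, the hen, the mouse, the pigeon, the rabbit]

Yes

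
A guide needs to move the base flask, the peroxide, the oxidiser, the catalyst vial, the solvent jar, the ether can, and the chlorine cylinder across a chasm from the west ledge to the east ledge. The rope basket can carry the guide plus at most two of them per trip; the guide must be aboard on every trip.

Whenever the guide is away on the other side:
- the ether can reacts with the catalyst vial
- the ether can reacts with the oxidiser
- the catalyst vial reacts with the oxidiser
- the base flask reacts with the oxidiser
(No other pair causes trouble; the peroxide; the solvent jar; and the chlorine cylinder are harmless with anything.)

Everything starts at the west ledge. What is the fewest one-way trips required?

Counting alone: the guide can take at most 2 across per trip to the east ledge, so moving all 7 needs at least 4 loaded trips out, with a return between consecutive ones — at least 7 crossings.
The safety rule pushes this higher. Following every safe sequence of crossings, the most of the 7 that can be at the east ledge as the rope basket arrives there on crossings 7, 9 is 5, 6 respectively — never all 7.
So no plan with fewer than 11 crossings exists, and this one achieves 11:
1. Guide goes to the east ledge with the catalyst vial and the oxidiser.
2. Guide goes back to the west ledge with the oxidiser.
3. Guide goes to the east ledge with the base flask and the oxidiser.
4. Guide goes back to the west ledge with the oxidiser.
5. Guide goes to the east ledge with the oxidiser and the peroxide.
6. Guide goes back to the west ledge with the oxidiser.
7. Guide goes to the east ledge with the oxidiser and the solvent jar.
8. Guide goes back to the west ledge with the oxidiser.
9. Guide goes to the east ledge with the chlorine cylinder and the oxidiser.
10. Guide goes back to the west ledge with the oxidiser.
11. Guide goes to the east ledge with the ether can and the oxidiser.

11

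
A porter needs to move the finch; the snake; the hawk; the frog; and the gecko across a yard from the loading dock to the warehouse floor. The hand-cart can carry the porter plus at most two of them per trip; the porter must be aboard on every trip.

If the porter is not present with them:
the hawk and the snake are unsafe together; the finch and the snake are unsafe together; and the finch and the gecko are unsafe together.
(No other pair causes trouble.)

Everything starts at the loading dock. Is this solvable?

Yes

1. Porter goes to the warehouse floor with the finch and the snake.  [the loading dock: the frog, the gecko, the hawk | the warehouse floor: the finch, the snake]
2. Porter goes back to the loading dock with the finch.  [the loading dock: the finch, the frog, the gecko, the hawk | the warehouse floor: the snake]
3. Porter goes to the warehouse floor with the frog and the gecko.  [the loading dock: the finch, the hawk | the warehouse floor: the frog, the gecko, the snake]
4. Porter goes back to the loading dock alone.  [the loading dock: the finch, the hawk | the warehouse floor: the frog, the gecko, the snake]
5. Porter goes to the warehouse floor with the finch and the hawk.  [the loading dock: — | the warehouse floor: the finch, the frog, the gecko, the hawk, the snake]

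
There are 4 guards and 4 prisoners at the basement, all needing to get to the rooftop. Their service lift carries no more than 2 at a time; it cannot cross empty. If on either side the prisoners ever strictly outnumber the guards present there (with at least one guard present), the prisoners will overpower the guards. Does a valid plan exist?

No

Following every safe sequence of crossings from the start, the most of the 8 that can be at the rooftop as the service lift arrives there on crossings 1, 3, 5 is 2, 3, 4 respectively; the best ever achieved is 4 of 8.
From crossing 7 on, no configuration arises that was not already reachable earlier: only 11 distinct safe configurations (who is on which side, and where the service lift is) can ever be reached, none of them has everyone across, and every continuation just revisits them. They are: 0 guards + 0 prisoners across (service lift back at the start); 0 guards + 1 prisoner across (service lift there); 0 guards + 1 prisoner across (service lift back at the start); 0 guards + 2 prisoners across (service lift there); 0 guards + 2 prisoners across (service lift back at the start); 0 guards + 3 prisoners across (service lift there); 0 guards + 3 prisoners across (service lift back at the start); 0 guards + 4 prisoners across (service lift there); 1 guard + 1 prisoner across (service lift there); 1 guard + 1 prisoner across (service lift back at the start); 2 guards + 2 prisoners across (service lift there). So no valid plan exists.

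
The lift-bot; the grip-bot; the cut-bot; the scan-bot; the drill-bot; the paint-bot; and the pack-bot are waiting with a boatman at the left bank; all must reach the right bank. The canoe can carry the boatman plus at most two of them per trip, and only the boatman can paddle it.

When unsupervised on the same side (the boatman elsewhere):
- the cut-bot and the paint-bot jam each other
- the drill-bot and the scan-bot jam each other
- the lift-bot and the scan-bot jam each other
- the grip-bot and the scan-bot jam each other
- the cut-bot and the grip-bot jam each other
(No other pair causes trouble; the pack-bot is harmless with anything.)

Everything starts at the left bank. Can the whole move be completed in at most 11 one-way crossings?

Yes — this plan uses 9 crossings (≤ 11):
1. Boatman goes to the right bank with the cut-bot and the scan-bot.  [the left bank: the drill-bot, the grip-bot, the lift-bot, the pack-bot, the paint-bot | the right bank: the cut-bot, the scan-bot]
2. Boatman goes back to the left bank alone.  [the left bank: the drill-bot, the grip-bot, the lift-bot, the pack-bot, the paint-bot | the right bank: the cut-bot, the scan-bot]
3. Boatman goes to the right bank with the lift-bot.  [the left bank: the drill-bot, the grip-bot, the pack-bot, the paint-bot | the right bank: the cut-bot, the lift-bot, the scan-bot]
4. Boatman goes back to the left bank with the scan-bot.  [the left bank: the drill-bot, the grip-bot, the pack-bot, the paint-bot, the scan-bot | the right bank: the cut-bot, the lift-bot]
5. Boatman goes to the right bank with the drill-bot and the grip-bot.  [the left bank: the pack-bot, the paint-bot, the scan-bot | the right bank: the cut-bot, the drill-bot, the grip-bot, the lift-bot]
6. Boatman goes back to the left bank with the cut-bot.  [the left bank: the cut-bot, the pack-bot, the paint-bot, the scan-bot | the right bank: the drill-bot, the grip-bot, the lift-bot]
7. Boatman goes to the right bank with the pack-bot and the paint-bot.  [the left bank: the cut-bot, the scan-bot | the right bank: the drill-bot, the grip-bot, the lift-bot, the pack-bot, the paint-bot]
8. Boatman goes back to the left bank alone.  [the left bank: the cut-bot, the scan-bot | the right bank: the drill-bot, the grip-bot, the lift-bot, the pack-bot, the paint-bot]
9. Boatman goes to the right bank with the cut-bot and the scan-bot.  [the left bank: — | the right bank: the cut-bot, the drill-bot, the grip-bot, the lift-bot, the pack-bot, the paint-bot, the scan-bot]

Yes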